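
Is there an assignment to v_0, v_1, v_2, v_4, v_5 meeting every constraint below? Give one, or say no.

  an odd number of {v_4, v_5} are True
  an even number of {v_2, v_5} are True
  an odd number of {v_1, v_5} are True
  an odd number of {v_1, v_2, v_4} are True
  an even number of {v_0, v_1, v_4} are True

v_0 = False, v_1 = False, v_2 = True, v_4 = False, v_5 = True

{v_4, v_5}: 1 true → odd ✓
{v_2, v_5}: 2 true → even ✓
{v_1, v_5}: 1 true → odd ✓
{v_1, v_2, v_4}: 1 true → odd ✓
{v_0, v_1, v_4}: 0 true → even ✓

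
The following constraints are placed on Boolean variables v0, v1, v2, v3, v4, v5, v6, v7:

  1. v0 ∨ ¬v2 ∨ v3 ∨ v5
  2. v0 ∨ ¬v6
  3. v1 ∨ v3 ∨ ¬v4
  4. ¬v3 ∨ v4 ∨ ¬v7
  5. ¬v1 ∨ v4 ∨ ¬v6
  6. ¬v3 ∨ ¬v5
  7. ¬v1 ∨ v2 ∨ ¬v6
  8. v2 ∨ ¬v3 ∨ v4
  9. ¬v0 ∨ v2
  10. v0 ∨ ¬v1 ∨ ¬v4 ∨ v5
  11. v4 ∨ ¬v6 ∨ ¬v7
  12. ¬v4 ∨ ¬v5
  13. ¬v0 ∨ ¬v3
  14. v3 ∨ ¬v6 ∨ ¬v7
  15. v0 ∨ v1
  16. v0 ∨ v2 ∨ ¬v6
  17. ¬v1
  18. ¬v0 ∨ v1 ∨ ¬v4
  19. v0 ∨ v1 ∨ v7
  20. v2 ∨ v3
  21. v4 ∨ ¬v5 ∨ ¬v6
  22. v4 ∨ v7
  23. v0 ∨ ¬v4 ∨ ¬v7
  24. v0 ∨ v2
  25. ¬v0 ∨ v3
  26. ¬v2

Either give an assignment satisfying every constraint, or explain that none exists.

The formula is unsatisfiable.

Case v2 = True:
  Clause (¬v2) is falsified — contradiction.
Case v2 = False:
  (¬v0 ∨ v2) forces v0 = False.
  Clause (v0 ∨ v2) is falsified — contradiction.
Both cases fail, so the formula is unsatisfiable.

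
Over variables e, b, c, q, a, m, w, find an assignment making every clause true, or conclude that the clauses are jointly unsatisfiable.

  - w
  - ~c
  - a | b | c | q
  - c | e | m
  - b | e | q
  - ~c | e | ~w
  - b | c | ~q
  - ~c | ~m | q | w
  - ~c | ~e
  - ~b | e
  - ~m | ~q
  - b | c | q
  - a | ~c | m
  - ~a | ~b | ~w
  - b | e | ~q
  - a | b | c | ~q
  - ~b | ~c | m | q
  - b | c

Unit clause (w) forces w = True.
Unit clause (~c) forces c = False.
In (b | c) only b is left, so b = True.
In (~b | e) only e is left, so e = True.
In (~a | ~b | ~w) only ~a is left, so a = False.
Set q = False.
Set m = False.
All clauses satisfied.

e = True, b = True, c = False, q = False, a = False, m = False, w = True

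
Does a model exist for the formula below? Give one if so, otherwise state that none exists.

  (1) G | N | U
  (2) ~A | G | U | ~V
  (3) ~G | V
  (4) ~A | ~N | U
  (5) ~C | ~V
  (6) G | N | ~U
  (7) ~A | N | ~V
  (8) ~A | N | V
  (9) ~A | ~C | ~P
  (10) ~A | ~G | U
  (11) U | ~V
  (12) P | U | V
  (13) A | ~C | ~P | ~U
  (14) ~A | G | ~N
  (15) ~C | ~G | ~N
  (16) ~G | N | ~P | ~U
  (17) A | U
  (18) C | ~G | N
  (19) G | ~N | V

A: False; P: True; U: True; N: True; C: False; G: False; V: True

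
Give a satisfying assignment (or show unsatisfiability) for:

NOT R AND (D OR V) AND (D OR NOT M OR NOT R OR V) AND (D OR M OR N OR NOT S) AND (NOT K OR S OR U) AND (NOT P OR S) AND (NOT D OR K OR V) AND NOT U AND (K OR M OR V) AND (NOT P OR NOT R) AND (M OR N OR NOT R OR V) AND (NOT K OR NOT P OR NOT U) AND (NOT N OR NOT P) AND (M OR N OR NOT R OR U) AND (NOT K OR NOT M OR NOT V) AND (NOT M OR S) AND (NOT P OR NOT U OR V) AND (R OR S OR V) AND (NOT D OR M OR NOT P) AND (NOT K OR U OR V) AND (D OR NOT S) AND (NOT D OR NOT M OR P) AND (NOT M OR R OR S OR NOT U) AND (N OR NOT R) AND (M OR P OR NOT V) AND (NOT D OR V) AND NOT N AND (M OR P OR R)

D: True; N: False; P: True; V: True; S: True; M: True; U: False; R: False; K: False

Unit clause (NOT R) forces R = False.
Unit clause (NOT U) forces U = False.
Unit clause (NOT N) forces N = False.
Set D = True.
  then (NOT D OR V) forces V = True.
Try P = False:
  (NOT D OR NOT M OR P) forces M = False.
  clause (M OR P OR NOT V) is falsified — backtrack.
So P = True.
  then (NOT P OR S) forces S = True.
  then (NOT D OR M OR NOT P) forces M = True.
  then (NOT K OR NOT M OR NOT V) forces K = False.
All clauses satisfied.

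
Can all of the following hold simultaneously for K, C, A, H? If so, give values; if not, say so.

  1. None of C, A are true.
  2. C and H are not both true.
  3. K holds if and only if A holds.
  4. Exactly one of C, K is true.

No satisfying assignment exists.

Case C = True:
  Constraint (1) is violated (C=T) — contradiction.
Case C = False:
  (1) forces A = False.
  (3) with A=F forces K = False.
  Constraint (4) is violated (C=F, K=F) — contradiction.
Both cases fail — unsatisfiable.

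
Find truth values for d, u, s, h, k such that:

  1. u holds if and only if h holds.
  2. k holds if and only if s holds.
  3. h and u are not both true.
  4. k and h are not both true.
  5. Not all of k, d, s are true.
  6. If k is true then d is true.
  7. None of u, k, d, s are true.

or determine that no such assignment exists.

d=F; u=F; s=F; h=F; k=F

  (1) u=F, h=F — same ✓
  (2) k=F, s=F — same ✓
  (3) h=F, u=F — not both ✓
  (4) k=F, h=F — not both ✓
  (5) {k, d, s}: 0/3 true — not all ✓
  (6) k=F ⇒ d: vacuous ✓
  (7) {u, k, d, s}: 0 true — none ✓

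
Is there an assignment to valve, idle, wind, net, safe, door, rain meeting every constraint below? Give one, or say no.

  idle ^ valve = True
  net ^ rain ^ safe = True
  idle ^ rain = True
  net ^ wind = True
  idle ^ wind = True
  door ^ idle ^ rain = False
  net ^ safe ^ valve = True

valve = False, idle = True, wind = False, net = True, safe = False, door = True, rain = False

idle ^ valve = T ^ F = True ✓
net ^ rain ^ safe = T ^ F ^ F = True ✓
idle ^ rain = T ^ F = True ✓
net ^ wind = T ^ F = True ✓
idle ^ wind = T ^ F = True ✓
door ^ idle ^ rain = T ^ T ^ F = False ✓
net ^ safe ^ valve = T ^ F ^ F = True ✓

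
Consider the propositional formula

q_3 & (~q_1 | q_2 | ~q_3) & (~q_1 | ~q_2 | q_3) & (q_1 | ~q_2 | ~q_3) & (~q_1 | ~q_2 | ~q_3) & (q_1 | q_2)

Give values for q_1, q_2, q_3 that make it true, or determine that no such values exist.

Case q_1 = True:
  (q_3) forces q_3 = True.
  (~q_1 | q_2 | ~q_3) forces q_2 = True.
  Clause (~q_1 | ~q_2 | ~q_3) is falsified — contradiction.
Case q_1 = False:
  (q_3) forces q_3 = True.
  (q_1 | ~q_2 | ~q_3) forces q_2 = False.
  Clause (q_1 | q_2) is falsified — contradiction.
Both cases fail, so the formula is unsatisfiable.

No satisfying assignment exists.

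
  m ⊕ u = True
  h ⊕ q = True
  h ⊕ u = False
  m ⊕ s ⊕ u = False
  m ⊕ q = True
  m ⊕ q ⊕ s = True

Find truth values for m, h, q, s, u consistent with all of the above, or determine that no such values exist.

Unsatisfiable

Adding constraints 1, 2, 3, 5 mod 2: every variable appears an even number of times on the left, so the left side is 0.
But the right sides sum to 1 (mod 2). 0 ≠ 1 — the system is inconsistent.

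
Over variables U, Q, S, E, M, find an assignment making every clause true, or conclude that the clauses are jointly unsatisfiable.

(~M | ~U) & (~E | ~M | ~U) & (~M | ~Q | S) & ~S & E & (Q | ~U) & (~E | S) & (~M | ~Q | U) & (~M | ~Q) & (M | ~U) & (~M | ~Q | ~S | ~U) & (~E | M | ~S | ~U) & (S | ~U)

Unsatisfiable

Case S = True:
  Clause (~S) is falsified — contradiction.
Case S = False:
  (E) forces E = True.
  Clause (~E | S) is falsified — contradiction.
Both cases fail, so the formula is unsatisfiable.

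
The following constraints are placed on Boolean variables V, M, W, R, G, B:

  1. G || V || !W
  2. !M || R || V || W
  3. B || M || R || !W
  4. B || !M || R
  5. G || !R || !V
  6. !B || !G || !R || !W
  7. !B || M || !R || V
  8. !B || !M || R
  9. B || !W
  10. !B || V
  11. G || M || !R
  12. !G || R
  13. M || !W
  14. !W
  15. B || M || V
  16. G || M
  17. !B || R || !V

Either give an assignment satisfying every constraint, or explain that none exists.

V: True, M: False, W: False, R: True, G: True, B: True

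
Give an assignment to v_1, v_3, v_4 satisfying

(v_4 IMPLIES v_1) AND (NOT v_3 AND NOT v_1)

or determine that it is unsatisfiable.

v_1: False; v_3: False; v_4: False

  v_4 IMPLIES v_1 = True
  NOT v_3 AND NOT v_1 = True
    NOT v_3 = True
    NOT v_1 = True
Both conjuncts True, so the formula holds.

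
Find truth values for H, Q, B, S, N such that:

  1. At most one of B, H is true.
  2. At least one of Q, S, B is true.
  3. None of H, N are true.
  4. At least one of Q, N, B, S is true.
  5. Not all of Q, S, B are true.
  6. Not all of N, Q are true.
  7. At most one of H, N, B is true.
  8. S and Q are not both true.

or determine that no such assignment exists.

H = False, Q = False, B = False, S = True, N = False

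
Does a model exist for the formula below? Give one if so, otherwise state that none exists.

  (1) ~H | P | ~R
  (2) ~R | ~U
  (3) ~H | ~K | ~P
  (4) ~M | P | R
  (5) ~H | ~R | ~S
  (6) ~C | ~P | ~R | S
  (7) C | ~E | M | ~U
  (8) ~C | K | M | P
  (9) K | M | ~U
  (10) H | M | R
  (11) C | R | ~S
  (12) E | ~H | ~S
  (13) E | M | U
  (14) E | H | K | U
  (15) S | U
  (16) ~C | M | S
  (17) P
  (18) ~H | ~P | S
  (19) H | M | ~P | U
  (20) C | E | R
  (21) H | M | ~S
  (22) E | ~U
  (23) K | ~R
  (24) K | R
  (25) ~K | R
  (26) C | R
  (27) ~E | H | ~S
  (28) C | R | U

Unit clause (P) forces P = True.
Set M = True.
Set U = False.
  then (S | U) forces S = True.
Try R = False:
  (C | R | ~S) forces C = True.
  (K | R) forces K = True.
  clause (~K | R) is falsified — backtrack.
So R = True.
  then (~H | ~R | ~S) forces H = False.
  then (K | ~R) forces K = True.
  then (~E | H | ~S) forces E = False.
Set C = False.
All clauses satisfied.

M = True, U = False, P = True, R = True, C = False, K = True, S = True, E = False, H = False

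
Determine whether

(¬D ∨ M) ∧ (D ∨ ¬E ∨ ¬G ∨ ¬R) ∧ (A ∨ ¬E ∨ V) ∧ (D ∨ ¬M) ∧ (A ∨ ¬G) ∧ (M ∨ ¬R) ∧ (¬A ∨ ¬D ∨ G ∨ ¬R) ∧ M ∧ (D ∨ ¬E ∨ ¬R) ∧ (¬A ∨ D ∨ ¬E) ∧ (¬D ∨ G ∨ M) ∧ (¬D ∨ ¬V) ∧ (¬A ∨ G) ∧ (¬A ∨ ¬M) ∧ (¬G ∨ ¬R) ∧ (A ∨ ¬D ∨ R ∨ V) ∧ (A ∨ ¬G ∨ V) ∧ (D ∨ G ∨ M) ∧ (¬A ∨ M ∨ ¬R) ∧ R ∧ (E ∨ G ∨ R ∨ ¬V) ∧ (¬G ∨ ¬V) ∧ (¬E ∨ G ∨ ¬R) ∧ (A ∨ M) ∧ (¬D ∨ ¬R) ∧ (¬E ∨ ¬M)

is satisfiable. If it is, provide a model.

No satisfying assignment exists.

Case R = True:
  (M ∨ ¬R) forces M = True.
  (D ∨ ¬M) forces D = True.
  Clause (¬D ∨ ¬R) is falsified — contradiction.
Case R = False:
  Clause (R) is falsified — contradiction.
Both cases fail, so the formula is unsatisfiable.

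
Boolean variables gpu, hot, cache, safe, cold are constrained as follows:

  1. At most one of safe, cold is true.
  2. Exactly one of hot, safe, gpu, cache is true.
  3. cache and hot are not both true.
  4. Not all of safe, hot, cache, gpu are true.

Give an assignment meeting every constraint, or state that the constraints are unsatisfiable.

gpu: False, hot: False, cache: True, safe: False, cold: False

  (1) {safe, cold}: 0 true — at most one ✓
  (2) {hot, safe, gpu, cache}: 1 true — exactly one ✓
  (3) cache=T, hot=F — not both ✓
  (4) {safe, hot, cache, gpu}: 1/4 true — not all ✓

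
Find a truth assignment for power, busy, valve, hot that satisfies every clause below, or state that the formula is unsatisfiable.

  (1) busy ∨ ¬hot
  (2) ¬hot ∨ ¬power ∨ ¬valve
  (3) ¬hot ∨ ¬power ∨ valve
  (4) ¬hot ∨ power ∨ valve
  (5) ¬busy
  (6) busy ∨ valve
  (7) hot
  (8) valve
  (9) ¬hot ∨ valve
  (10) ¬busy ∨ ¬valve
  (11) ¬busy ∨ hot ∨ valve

The formula is unsatisfiable.

Case busy = True:
  Clause (¬busy) is falsified — contradiction.
Case busy = False:
  (busy ∨ ¬hot) forces hot = False.
  Clause (hot) is falsified — contradiction.
Both cases fail, so the formula is unsatisfiable.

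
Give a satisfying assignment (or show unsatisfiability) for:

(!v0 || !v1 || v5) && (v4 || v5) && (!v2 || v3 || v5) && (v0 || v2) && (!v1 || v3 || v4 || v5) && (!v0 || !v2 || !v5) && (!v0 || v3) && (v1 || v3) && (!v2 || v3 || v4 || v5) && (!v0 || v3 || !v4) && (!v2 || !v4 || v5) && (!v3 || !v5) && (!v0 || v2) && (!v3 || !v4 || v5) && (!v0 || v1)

v0: False, v1: True, v2: True, v3: False, v4: False, v5: True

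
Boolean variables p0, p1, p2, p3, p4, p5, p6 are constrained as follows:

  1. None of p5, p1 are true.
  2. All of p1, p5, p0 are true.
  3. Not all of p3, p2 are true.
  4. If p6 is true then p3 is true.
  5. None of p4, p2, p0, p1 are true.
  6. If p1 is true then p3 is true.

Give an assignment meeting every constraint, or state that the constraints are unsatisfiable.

The formula is unsatisfiable.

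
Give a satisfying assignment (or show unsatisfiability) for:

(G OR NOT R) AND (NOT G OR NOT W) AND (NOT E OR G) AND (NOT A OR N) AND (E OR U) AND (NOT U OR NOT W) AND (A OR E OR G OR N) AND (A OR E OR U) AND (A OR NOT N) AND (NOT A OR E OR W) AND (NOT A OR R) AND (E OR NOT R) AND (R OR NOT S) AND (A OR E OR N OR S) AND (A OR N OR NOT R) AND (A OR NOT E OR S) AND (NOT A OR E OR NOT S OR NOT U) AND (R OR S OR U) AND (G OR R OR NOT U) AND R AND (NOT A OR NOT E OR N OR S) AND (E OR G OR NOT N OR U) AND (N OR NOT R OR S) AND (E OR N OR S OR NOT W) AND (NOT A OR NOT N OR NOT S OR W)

Unit clause (R) forces R = True.
In (G OR NOT R) only G is left, so G = True.
In (NOT G OR NOT W) only NOT W is left, so W = False.
In (E OR NOT R) only E is left, so E = True.
Set U = True.
Set A = True.
  then (NOT A OR N) forces N = True.
  then (NOT A OR NOT N OR NOT S OR W) forces S = False.
All clauses satisfied.

U = True, A = True, E = True, G = True, S = False, R = True, W = False, N = True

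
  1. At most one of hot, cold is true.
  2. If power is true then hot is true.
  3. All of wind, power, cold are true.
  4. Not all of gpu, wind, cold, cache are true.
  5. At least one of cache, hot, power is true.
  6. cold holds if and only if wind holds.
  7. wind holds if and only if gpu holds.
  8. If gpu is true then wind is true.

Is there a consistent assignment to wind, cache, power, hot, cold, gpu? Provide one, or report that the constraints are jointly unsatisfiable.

Case power = True:
  (2) with power=T forces hot = True.
  (1) with hot=T forces cold = False.
  Constraint (3) is violated (cold=F) — contradiction.
Case power = False:
  Constraint (3) is violated (power=F) — contradiction.
Both cases fail — unsatisfiable.

UNSATISFIABLE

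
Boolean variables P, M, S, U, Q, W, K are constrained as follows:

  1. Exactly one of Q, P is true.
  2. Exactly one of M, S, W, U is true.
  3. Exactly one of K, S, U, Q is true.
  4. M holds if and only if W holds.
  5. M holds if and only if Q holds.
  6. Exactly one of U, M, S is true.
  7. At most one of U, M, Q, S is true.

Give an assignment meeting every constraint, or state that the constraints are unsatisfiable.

P = True; M = False; S = False; U = True; Q = False; W = False; K = False

  (1) {Q, P}: 1 true — exactly one ✓
  (2) {M, S, W, U}: 1 true — exactly one ✓
  (3) {K, S, U, Q}: 1 true — exactly one ✓
  (4) M=F, W=F — same ✓
  (5) M=F, Q=F — same ✓
  (6) {U, M, S}: 1 true — exactly one ✓
  (7) {U, M, Q, S}: 1 true — at most one ✓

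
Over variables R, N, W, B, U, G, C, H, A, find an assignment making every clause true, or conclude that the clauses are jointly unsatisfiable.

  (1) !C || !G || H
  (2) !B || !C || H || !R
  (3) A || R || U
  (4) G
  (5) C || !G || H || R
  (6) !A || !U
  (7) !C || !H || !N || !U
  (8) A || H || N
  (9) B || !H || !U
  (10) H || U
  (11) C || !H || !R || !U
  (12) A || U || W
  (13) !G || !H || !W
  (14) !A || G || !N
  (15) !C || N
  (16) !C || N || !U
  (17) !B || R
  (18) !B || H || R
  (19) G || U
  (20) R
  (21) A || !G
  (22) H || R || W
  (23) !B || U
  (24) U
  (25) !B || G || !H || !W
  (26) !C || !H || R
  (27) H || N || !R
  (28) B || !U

UNSATISFIABLE

Case U = True:
  (G) forces G = True.
  (!A || !U) forces A = False.
  Clause (A || !G) is falsified — contradiction.
Case U = False:
  Clause (U) is falsified — contradiction.
Both cases fail, so the formula is unsatisfiable.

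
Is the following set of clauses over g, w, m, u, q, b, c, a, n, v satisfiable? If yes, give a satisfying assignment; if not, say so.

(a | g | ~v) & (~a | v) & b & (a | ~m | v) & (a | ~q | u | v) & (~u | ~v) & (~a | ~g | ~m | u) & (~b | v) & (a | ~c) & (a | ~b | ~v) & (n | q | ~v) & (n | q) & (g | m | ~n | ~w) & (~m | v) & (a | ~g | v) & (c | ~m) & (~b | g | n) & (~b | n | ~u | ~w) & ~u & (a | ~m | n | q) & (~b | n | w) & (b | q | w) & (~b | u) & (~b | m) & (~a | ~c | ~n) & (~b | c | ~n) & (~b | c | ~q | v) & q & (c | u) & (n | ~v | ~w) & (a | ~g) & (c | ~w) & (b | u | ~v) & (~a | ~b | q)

Unsatisfiable — no assignment works.

Case u = True:
  Clause (~u) is falsified — contradiction.
Case u = False:
  (b) forces b = True.
  Clause (~b | u) is falsified — contradiction.
Both cases fail, so the formula is unsatisfiable.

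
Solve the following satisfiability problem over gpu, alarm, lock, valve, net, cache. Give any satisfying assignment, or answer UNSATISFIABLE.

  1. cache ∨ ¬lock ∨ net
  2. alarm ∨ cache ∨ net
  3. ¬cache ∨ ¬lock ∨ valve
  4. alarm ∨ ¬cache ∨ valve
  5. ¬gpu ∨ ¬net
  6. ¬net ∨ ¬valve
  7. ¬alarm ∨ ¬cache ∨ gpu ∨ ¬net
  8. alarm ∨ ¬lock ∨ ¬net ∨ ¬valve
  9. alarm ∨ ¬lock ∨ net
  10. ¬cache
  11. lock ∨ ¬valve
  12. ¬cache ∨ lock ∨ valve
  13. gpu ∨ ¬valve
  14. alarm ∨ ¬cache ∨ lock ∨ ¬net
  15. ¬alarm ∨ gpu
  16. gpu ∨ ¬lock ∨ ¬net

gpu = False, alarm = False, lock = False, valve = False, net = True, cache = False

Unit clause (¬cache) forces cache = False.
Set gpu = False.
  then (gpu ∨ ¬valve) forces valve = False.
  then (¬alarm ∨ gpu) forces alarm = False.
  then (alarm ∨ cache ∨ net) forces net = True.
  then (gpu ∨ ¬lock ∨ ¬net) forces lock = False.
All clauses satisfied.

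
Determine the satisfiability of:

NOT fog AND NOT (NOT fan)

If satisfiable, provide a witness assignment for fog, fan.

fog = False; fan = True

  NOT fog = True
  NOT (NOT fan) = True
    NOT fan = False
Both conjuncts True, so the formula holds.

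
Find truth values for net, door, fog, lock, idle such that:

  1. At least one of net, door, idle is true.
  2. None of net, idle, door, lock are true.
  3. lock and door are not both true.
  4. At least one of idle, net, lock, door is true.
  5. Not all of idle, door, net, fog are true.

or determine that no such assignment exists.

Unsatisfiable

Case door = True:
  Constraint (2) is violated (door=T) — contradiction.
Case door = False:
  (2) forces net = False.
  (1) with net=F, door=F forces idle = True.
  Constraint (2) is violated (idle=T) — contradiction.
Both cases fail — unsatisfiable.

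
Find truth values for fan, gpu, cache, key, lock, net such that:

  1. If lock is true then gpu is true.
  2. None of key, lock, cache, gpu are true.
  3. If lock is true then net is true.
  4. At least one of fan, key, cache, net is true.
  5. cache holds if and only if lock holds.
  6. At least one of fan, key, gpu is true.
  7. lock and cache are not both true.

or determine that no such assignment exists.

fan: True, gpu: False, cache: False, key: False, lock: False, net: True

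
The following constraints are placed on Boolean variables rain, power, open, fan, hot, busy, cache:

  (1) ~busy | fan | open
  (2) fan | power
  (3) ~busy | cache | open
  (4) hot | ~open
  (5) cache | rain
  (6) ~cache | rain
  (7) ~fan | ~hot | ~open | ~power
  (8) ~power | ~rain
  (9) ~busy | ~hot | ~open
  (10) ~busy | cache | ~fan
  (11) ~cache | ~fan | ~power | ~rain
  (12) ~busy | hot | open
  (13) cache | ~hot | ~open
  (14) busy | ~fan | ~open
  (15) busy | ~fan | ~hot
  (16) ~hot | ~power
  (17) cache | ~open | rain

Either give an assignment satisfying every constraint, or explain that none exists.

rain = True; power = False; open = False; fan = True; hot = False; busy = False; cache = False

Set rain = True.
  then (~power | ~rain) forces power = False.
  then (fan | power) forces fan = True.
Try open = True:
  (hot | ~open) forces hot = True.
  (~busy | ~hot | ~open) forces busy = False.
  clause (busy | ~fan | ~open) is falsified — backtrack.
So open = False.
Set hot = False.
  then (~busy | hot | open) forces busy = False.
Set cache = False.
All clauses satisfied.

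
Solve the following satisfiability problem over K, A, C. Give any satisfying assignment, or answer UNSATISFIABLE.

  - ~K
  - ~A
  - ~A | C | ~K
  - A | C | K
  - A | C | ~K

Unit clause (~K) forces K = False.
Unit clause (~A) forces A = False.
In (A | C | K) only C is left, so C = True.
Check each clause:
  (~K): ~K holds.
  (~A): ~A holds.
  (~A | C | ~K): ~A holds.
  (A | C | K): C holds.
  (A | C | ~K): C holds.
All clauses satisfied.

K=F, A=F, C=T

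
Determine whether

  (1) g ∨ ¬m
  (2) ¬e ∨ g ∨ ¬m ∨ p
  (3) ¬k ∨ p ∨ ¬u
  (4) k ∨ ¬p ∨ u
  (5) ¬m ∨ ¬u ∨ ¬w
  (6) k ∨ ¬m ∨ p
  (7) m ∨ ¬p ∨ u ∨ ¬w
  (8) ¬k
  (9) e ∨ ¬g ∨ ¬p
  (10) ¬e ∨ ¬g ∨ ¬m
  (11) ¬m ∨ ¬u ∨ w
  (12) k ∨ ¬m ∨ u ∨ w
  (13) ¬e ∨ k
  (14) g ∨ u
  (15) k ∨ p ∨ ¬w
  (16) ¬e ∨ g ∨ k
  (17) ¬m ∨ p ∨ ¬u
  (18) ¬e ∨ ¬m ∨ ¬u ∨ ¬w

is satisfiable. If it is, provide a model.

Unit clause (¬k) forces k = False.
In (¬e ∨ k) only ¬e is left, so e = False.
Set u = False.
  then (k ∨ ¬p ∨ u) forces p = False.
  then (k ∨ ¬m ∨ p) forces m = False.
  then (g ∨ u) forces g = True.
  then (k ∨ p ∨ ¬w) forces w = False.
All clauses satisfied.

k = False, u = False, p = False, w = False, e = False, m = False, g = True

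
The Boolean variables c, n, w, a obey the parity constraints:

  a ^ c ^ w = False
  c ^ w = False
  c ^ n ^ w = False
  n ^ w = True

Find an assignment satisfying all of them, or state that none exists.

c = True; n = False; w = True; a = False

a ^ c ^ w = F ^ T ^ T = False ✓
c ^ w = T ^ T = False ✓
c ^ n ^ w = T ^ F ^ T = False ✓
n ^ w = F ^ T = True ✓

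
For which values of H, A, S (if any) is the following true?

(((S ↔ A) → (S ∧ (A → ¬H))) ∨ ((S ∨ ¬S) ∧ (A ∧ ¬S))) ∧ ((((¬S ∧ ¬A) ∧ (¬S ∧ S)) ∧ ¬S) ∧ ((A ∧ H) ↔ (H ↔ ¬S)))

Unsatisfiable

Case S = True: the conjunct ¬S is False.
Case S = False: the conjunct S is False.
Both cases fail — unsatisfiable.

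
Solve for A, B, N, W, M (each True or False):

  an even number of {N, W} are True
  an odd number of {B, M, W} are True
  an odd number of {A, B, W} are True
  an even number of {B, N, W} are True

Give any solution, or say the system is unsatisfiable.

A: True; B: False; N: False; W: False; M: True

{N, W}: 0 true → even ✓
{B, M, W}: 1 true → odd ✓
{A, B, W}: 1 true → odd ✓
{B, N, W}: 0 true → even ✓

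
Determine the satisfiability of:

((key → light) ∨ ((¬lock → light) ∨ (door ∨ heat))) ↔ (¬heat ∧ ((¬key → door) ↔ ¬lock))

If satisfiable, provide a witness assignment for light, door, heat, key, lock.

light = False; door = True; heat = False; key = True; lock = False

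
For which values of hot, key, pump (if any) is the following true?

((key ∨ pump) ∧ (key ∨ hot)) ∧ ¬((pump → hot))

hot=F, key=T, pump=T

  (key ∨ pump) ∧ (key ∨ hot) = True
    key ∨ pump = True
    key ∨ hot = True
  ¬((pump → hot)) = True
    pump → hot = False
Both conjuncts True, so the formula holds.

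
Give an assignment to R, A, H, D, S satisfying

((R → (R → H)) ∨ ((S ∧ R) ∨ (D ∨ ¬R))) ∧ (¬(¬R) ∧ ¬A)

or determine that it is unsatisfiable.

R = True, A = False, H = True, D = True, S = False

  (R → (R → H)) ∨ ((S ∧ R) ∨ (D ∨ ¬R)) = True
    R → (R → H) = True
      R → H = True
    (S ∧ R) ∨ (D ∨ ¬R) = True
      S ∧ R = False
      D ∨ ¬R = True
        ¬R = False
  ¬(¬R) ∧ ¬A = True
    ¬(¬R) = True
      ¬R = False
    ¬A = True
Both conjuncts True, so the formula holds.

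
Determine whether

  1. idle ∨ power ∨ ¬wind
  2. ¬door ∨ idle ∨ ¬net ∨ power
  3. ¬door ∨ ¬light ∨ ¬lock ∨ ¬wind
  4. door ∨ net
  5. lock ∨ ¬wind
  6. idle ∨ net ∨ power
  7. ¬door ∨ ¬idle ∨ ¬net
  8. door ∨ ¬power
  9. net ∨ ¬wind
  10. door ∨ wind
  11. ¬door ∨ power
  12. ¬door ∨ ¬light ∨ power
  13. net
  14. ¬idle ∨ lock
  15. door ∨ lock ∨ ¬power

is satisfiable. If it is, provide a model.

Unit clause (net) forces net = True.
Set lock = True.
Set power = False.
  then (¬door ∨ power) forces door = False.
  then (door ∨ wind) forces wind = True.
  then (idle ∨ power ∨ ¬wind) forces idle = True.
Set light = False.
All clauses satisfied.

net = True; lock = True; power = False; light = False; idle = True; wind = True; door = False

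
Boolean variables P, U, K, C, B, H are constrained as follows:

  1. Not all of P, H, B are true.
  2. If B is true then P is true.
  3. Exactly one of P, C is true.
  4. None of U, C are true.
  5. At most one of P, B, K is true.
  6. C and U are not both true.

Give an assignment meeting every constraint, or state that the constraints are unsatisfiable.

P=T, U=F, K=F, C=F, B=F, H=T

  (1) {P, H, B}: 2/3 true — not all ✓
  (2) B=F ⇒ P: vacuous ✓
  (3) {P, C}: 1 true — exactly one ✓
  (4) {U, C}: 0 true — none ✓
  (5) {P, B, K}: 1 true — at most one ✓
  (6) C=F, U=F — not both ✓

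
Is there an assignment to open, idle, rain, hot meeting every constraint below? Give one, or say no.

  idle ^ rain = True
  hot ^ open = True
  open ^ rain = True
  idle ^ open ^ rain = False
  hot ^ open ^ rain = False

The formula is unsatisfiable.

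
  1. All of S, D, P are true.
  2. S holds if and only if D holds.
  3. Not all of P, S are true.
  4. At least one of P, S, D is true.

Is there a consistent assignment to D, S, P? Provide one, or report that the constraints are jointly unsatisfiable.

Case P = True:
  (1) forces S = True.
  Constraint (3) is violated (P=T, S=T) — contradiction.
Case P = False:
  Constraint (1) is violated (P=F) — contradiction.
Both cases fail — unsatisfiable.

Unsatisfiable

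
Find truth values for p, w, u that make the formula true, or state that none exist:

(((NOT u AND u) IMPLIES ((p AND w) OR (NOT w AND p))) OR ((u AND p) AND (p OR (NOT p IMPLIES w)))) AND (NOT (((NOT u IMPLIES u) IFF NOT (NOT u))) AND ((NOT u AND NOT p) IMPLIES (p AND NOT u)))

The conjunct NOT (((NOT u IMPLIES u) IFF NOT (NOT u))) is unsatisfiable on its own:
  u=F: evaluates to False.
  u=T: evaluates to False.
So the whole conjunction is unsatisfiable.

The formula is unsatisfiable.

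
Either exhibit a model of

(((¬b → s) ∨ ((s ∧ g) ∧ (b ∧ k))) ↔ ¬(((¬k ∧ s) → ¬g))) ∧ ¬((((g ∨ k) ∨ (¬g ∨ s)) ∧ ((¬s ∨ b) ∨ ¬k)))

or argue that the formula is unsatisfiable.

Unsatisfiable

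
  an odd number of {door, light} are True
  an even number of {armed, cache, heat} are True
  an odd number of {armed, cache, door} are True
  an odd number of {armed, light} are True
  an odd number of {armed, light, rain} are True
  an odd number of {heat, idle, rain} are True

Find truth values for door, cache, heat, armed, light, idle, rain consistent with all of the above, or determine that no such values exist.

door: True, cache: True, heat: False, armed: True, light: False, idle: True, rain: False

{door, light}: 1 true → odd ✓
{armed, cache, heat}: 2 true → even ✓
{armed, cache, door}: 3 true → odd ✓
{armed, light}: 1 true → odd ✓
{armed, light, rain}: 1 true → odd ✓
{heat, idle, rain}: 1 true → odd ✓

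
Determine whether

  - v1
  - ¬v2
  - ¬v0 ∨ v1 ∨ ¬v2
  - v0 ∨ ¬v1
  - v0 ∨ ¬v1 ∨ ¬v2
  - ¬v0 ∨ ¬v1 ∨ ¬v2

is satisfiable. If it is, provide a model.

Unit clause (v1) forces v1 = True.
Unit clause (¬v2) forces v2 = False.
In (v0 ∨ ¬v1) only v0 is left, so v0 = True.
Check each clause:
  (v1): v1 holds.
  (¬v2): ¬v2 holds.
  (¬v0 ∨ v1 ∨ ¬v2): v1 holds.
  (v0 ∨ ¬v1): v0 holds.
  (v0 ∨ ¬v1 ∨ ¬v2): v0 holds.
  (¬v0 ∨ ¬v1 ∨ ¬v2): ¬v2 holds.
All clauses satisfied.

v0: True, v1: True, v2: False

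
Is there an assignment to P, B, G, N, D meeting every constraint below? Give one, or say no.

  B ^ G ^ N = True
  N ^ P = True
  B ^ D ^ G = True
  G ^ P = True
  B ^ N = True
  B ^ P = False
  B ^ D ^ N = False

No satisfying assignment exists.

Adding constraints 2, 3, 4, 7 mod 2: every variable appears an even number of times on the left, so the left side is 0.
But the right sides sum to 1 (mod 2). 0 ≠ 1 — the system is inconsistent.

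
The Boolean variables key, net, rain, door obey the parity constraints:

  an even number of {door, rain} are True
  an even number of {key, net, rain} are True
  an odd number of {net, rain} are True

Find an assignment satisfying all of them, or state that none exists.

key: True, net: True, rain: False, door: False

{door, rain}: 0 true → even ✓
{key, net, rain}: 2 true → even ✓
{net, rain}: 1 true → odd ✓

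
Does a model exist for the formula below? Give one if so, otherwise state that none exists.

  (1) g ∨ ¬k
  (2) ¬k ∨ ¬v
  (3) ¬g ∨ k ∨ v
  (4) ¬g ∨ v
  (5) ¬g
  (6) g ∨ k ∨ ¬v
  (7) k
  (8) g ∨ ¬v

Case g = True:
  Clause (¬g) is falsified — contradiction.
Case g = False:
  (g ∨ ¬k) forces k = False.
  Clause (k) is falsified — contradiction.
Both cases fail, so the formula is unsatisfiable.

Unsatisfiable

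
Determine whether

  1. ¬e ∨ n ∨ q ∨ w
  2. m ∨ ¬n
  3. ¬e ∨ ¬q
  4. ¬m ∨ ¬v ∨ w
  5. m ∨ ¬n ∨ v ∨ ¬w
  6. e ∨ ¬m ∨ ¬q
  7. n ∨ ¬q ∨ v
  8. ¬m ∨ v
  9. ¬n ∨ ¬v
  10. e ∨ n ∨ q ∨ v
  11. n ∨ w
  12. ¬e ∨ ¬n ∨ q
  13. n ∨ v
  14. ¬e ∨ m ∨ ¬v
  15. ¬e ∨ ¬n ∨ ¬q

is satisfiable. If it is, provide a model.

v=T; q=F; n=F; m=T; w=T; e=T

Try v = False:
  (¬m ∨ v) forces m = False.
  (m ∨ ¬n) forces n = False.
  clause (n ∨ v) is falsified — backtrack.
So v = True.
  then (¬n ∨ ¬v) forces n = False.
  then (n ∨ w) forces w = True.
Set q = False.
Set m = True.
Set e = True.
All clauses satisfied.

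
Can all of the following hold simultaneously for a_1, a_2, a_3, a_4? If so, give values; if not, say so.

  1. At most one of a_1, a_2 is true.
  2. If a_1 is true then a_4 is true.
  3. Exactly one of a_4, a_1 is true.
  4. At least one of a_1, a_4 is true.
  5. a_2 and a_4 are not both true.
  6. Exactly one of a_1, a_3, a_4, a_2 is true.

a_1 = False, a_2 = False, a_3 = False, a_4 = True

  (1) {a_1, a_2}: 0 true — at most one ✓
  (2) a_1=F ⇒ a_4: vacuous ✓
  (3) {a_4, a_1}: 1 true — exactly one ✓
  (4) {a_1, a_4}: 1 true — at least one ✓
  (5) a_2=F, a_4=T — not both ✓
  (6) {a_1, a_3, a_4, a_2}: 1 true — exactly one ✓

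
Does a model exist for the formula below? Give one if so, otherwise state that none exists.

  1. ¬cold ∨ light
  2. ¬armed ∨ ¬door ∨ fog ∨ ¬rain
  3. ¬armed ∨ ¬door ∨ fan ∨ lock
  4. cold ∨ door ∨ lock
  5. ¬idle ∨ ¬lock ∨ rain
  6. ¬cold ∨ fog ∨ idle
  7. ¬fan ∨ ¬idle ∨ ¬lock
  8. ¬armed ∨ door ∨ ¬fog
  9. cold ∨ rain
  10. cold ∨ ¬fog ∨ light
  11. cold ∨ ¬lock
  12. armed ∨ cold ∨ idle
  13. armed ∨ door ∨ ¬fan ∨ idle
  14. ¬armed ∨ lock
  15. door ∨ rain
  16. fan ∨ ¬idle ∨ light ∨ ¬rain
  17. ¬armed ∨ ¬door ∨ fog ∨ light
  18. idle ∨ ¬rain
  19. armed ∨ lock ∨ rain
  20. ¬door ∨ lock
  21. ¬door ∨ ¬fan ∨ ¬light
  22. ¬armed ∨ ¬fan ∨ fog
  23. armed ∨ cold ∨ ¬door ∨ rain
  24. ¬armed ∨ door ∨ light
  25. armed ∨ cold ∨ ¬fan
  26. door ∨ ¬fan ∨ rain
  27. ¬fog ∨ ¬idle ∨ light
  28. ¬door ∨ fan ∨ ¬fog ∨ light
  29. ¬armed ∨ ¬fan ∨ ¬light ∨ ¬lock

rain = True; cold = True; fan = False; armed = True; lock = True; idle = True; door = True; light = True; fog = True

Set rain = True.
  then (idle ∨ ¬rain) forces idle = True.
Set cold = True.
  then (¬cold ∨ light) forces light = True.
Set fan = False.
Set armed = True.
  then (¬armed ∨ lock) forces lock = True.
Set door = True.
  then (¬armed ∨ ¬door ∨ fog ∨ ¬rain) forces fog = True.
All clauses satisfied.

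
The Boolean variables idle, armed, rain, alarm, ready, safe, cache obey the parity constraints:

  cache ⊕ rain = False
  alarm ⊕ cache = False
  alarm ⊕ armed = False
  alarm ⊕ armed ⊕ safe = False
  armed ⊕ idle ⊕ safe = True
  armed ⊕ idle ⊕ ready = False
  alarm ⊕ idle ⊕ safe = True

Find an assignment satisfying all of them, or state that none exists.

idle = False; armed = True; rain = True; alarm = True; ready = True; safe = False; cache = True

cache ⊕ rain = T ⊕ T = False ✓
alarm ⊕ cache = T ⊕ T = False ✓
alarm ⊕ armed = T ⊕ T = False ✓
alarm ⊕ armed ⊕ safe = T ⊕ T ⊕ F = False ✓
armed ⊕ idle ⊕ safe = T ⊕ F ⊕ F = True ✓
armed ⊕ idle ⊕ ready = T ⊕ F ⊕ T = False ✓
alarm ⊕ idle ⊕ safe = T ⊕ F ⊕ F = True ✓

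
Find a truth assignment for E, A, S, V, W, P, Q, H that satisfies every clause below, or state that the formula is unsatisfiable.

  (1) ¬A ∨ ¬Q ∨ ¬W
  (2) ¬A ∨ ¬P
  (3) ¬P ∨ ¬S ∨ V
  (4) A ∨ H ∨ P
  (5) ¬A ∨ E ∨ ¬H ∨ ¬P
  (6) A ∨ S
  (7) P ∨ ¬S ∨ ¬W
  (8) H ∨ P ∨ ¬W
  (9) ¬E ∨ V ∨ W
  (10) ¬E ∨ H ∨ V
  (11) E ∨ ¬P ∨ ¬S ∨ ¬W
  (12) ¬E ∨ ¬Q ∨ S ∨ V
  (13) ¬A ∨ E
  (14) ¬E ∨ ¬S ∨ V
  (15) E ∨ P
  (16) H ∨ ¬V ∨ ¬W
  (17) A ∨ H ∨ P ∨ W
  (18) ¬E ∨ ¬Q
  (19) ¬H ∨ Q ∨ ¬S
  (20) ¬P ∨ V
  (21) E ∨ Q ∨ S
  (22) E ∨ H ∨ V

E = True; A = True; S = False; V = True; W = False; P = False; Q = False; H = True

Set E = True.
  then (¬E ∨ ¬Q) forces Q = False.
Set A = True.
  then (¬A ∨ ¬P) forces P = False.
Set S = False.
Set V = True.
Set W = False.
Set H = True.
All clauses satisfied.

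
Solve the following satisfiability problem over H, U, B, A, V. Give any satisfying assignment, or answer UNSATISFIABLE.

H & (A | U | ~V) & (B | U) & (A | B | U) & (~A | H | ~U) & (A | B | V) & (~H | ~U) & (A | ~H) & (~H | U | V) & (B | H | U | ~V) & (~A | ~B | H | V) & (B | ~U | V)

Unit clause (H) forces H = True.
In (~H | ~U) only ~U is left, so U = False.
In (A | ~H) only A is left, so A = True.
In (~H | U | V) only V is left, so V = True.
In (B | U) only B is left, so B = True.
All clauses satisfied.

H=T, U=F, B=T, A=T, V=T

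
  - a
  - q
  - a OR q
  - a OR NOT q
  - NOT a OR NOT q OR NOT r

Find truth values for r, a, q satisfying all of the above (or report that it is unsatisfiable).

Unit clause (a) forces a = True.
Unit clause (q) forces q = True.
In (NOT a OR NOT q OR NOT r) only NOT r is left, so r = False.
Check each clause:
  (a): a holds.
  (q): q holds.
  (a OR q): a holds.
  (a OR NOT q): a holds.
  (NOT a OR NOT q OR NOT r): NOT r holds.
All clauses satisfied.

r=F, a=T, q=T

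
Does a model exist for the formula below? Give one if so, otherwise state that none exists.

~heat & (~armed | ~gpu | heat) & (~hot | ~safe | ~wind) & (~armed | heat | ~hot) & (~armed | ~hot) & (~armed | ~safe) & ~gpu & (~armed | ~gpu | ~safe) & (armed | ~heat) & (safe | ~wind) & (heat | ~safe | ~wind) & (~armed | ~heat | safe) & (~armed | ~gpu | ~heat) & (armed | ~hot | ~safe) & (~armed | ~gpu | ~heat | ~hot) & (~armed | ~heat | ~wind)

Unit clause (~heat) forces heat = False.
Unit clause (~gpu) forces gpu = False.
Set safe = True.
  then (~armed | ~safe) forces armed = False.
  then (heat | ~safe | ~wind) forces wind = False.
  then (armed | ~hot | ~safe) forces hot = False.
All clauses satisfied.

heat: False; safe: True; armed: False; wind: False; gpu: False; hot: False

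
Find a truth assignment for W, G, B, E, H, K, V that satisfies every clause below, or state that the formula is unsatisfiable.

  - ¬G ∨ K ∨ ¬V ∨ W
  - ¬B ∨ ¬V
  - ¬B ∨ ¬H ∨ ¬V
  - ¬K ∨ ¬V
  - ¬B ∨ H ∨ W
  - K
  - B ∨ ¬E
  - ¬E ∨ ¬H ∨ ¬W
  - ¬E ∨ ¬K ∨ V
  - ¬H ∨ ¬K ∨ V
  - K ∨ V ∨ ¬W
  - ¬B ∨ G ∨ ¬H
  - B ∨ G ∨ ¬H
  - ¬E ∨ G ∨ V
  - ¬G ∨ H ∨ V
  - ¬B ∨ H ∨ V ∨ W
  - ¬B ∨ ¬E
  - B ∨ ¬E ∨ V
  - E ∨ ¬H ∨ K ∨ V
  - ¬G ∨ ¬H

Unit clause (K) forces K = True.
In (¬K ∨ ¬V) only ¬V is left, so V = False.
In (¬E ∨ ¬K ∨ V) only ¬E is left, so E = False.
In (¬H ∨ ¬K ∨ V) only ¬H is left, so H = False.
In (¬G ∨ H ∨ V) only ¬G is left, so G = False.
Set W = False.
  then (¬B ∨ H ∨ W) forces B = False.
All clauses satisfied.

W=F, G=F, B=F, E=F, H=F, K=T, V=F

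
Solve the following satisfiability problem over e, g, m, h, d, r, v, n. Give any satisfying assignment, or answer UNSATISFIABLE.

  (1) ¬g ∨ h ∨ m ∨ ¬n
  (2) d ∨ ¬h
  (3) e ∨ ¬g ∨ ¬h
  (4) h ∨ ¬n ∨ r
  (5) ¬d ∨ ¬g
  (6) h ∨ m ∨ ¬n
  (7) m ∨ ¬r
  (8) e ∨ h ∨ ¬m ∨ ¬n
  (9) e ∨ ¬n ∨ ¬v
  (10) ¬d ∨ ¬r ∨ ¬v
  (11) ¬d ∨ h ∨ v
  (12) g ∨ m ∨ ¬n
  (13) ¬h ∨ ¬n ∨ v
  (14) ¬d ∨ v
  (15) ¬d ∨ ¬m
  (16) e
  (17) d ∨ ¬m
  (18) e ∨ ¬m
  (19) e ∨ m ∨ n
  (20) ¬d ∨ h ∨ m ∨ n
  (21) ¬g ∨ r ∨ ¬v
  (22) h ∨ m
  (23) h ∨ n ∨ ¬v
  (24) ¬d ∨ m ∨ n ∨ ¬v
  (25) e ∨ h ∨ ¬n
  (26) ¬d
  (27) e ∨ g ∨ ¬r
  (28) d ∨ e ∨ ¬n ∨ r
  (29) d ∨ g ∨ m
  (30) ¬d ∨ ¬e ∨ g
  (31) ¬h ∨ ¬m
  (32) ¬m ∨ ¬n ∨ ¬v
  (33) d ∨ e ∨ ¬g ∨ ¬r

Case e = True:
  (¬d) forces d = False.
  (d ∨ ¬h) forces h = False.
  (d ∨ ¬m) forces m = False.
  Clause (h ∨ m) is falsified — contradiction.
Case e = False:
  Clause (e) is falsified — contradiction.
Both cases fail, so the formula is unsatisfiable.

Unsatisfiable — no assignment works.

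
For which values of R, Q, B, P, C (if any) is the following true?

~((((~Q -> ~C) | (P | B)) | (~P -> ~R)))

R=T, Q=F, B=F, P=F, C=T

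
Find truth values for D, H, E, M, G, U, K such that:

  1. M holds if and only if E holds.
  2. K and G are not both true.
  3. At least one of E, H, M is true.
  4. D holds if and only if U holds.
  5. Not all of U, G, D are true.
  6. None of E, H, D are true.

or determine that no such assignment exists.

Unsatisfiable

Case H = True:
  Constraint (6) is violated (H=T) — contradiction.
Case H = False:
  (6) forces E = False.
  (1) with E=F forces M = False.
  Constraint (3) is violated (E=F, H=F, M=F) — contradiction.
Both cases fail — unsatisfiable.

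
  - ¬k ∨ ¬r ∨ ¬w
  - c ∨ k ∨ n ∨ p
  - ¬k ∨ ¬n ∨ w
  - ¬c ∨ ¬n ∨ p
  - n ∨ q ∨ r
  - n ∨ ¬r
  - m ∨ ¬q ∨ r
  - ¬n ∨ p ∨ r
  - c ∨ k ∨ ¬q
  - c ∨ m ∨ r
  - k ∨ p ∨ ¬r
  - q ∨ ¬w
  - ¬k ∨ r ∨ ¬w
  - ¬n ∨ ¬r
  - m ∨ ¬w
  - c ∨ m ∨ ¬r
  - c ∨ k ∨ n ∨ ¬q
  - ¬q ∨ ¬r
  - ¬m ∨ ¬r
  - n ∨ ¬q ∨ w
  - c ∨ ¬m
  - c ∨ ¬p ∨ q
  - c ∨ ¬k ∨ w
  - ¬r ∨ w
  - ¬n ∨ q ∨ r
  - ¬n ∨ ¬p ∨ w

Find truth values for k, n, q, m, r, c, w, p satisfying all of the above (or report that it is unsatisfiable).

k = False; n = True; q = True; m = True; r = False; c = True; w = True; p = True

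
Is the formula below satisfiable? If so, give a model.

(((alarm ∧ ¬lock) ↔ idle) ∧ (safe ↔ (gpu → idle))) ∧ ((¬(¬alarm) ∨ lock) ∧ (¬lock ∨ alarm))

idle: False, lock: True, alarm: True, gpu: True, safe: False

  ((alarm ∧ ¬lock) ↔ idle) ∧ (safe ↔ (gpu → idle)) = True
    (alarm ∧ ¬lock) ↔ idle = True
      alarm ∧ ¬lock = False
        ¬lock = False
    safe ↔ (gpu → idle) = True
      gpu → idle = False
  (¬(¬alarm) ∨ lock) ∧ (¬lock ∨ alarm) = True
    ¬(¬alarm) ∨ lock = True
      ¬(¬alarm) = True
        ¬alarm = False
    ¬lock ∨ alarm = True
      ¬lock = False
Both conjuncts True, so the formula holds.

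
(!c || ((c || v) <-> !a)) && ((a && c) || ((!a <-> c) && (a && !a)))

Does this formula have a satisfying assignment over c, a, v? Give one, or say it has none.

Case a = True: the formula simplifies to (!c || !((c || v))) && c.
  c = True: the conjunct !c || !((c || v)) becomes !True || !True = False.
  c = False: the conjunct c is False.
Case a = False: the conjunct (a && c) || ((!a <-> c) && (a && !a)) becomes (False && c) || (c && False) = False.
Both cases fail — unsatisfiable.

No satisfying assignment exists.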